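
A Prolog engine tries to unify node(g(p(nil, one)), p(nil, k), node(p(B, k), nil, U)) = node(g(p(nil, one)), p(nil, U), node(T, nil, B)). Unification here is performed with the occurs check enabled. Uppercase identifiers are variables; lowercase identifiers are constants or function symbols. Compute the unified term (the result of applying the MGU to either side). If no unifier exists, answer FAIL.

node(g(p(nil, one)), p(nil, k), node(p(k, k), nil, k))

Decompose node/3: g(p(nil, one)) = g(p(nil, one)),  p(nil, k) = p(nil, U),  node(p(B, k), nil, U) = node(T, nil, B).
Delete trivial equation g(p(nil, one)) = g(p(nil, one)).
Decompose p/2: nil = nil,  k = U.
Delete trivial equation nil = nil.
Bind U := k; substituting into the remaining equation gives: node(p(B, k), nil, k) = node(T, nil, B).
Decompose node/3: p(B, k) = T,  nil = nil,  k = B.
Bind T := p(B, k); no other remaining equation mentions T.
Delete trivial equation nil = nil.
Bind B := k. Substituting into the earlier binding gives T := p(k, k).
Applying the MGU to either side gives node(g(p(nil, one)), p(nil, k), node(p(k, k), nil, k)).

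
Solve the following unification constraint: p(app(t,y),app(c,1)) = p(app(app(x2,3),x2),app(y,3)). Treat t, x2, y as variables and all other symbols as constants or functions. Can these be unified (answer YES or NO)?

NO

Decompose p/2: app(t,y) = app(app(x2,3),x2),  app(c,1) = app(y,3).
Decompose app/2: t = app(x2,3),  y = x2.
Bind t := app(x2,3); no other remaining equation mentions t.
Bind y := x2; substituting into the remaining equation gives: app(c,1) = app(x2,3).
Decompose app/2: c = x2,  1 = 3.
Bind x2 := c; no other remaining equation mentions x2. Substituting into the earlier bindings gives t := app(c,3), y := c.
Clash: constants 1 and 3 differ; no unifier exists.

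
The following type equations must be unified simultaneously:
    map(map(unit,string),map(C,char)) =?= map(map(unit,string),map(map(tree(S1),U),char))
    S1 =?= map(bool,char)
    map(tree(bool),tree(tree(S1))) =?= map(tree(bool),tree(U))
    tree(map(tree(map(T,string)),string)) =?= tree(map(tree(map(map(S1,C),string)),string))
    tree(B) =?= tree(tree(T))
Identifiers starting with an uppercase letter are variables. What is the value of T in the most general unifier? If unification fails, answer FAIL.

map(map(bool,char),map(tree(map(bool,char)),tree(map(bool,char))))

Decompose map/2: map(unit,string) =?= map(unit,string),  map(C,char) =?= map(map(tree(S1),U),char).
Delete trivial equation map(unit,string) =?= map(unit,string).
Decompose map/2: C =?= map(tree(S1),U),  char =?= char.
Bind C := map(tree(S1),U); substituting into the one remaining equation that mentions C gives: tree(map(tree(map(T,string)),string)) =?= tree(map(tree(map(map(S1,map(tree(S1),U)),string)),string)).
Delete trivial equation char =?= char.
Bind S1 := map(bool,char); substituting into the 2 remaining equations that mention S1 gives: map(tree(bool),tree(tree(map(bool,char)))) =?= map(tree(bool),tree(U)),  tree(map(tree(map(T,string)),string)) =?= tree(map(tree(map(map(map(bool,char),map(tree(map(bool,char)),U)),string)),string)). Substituting into the earlier binding gives C := map(tree(map(bool,char)),U).
Decompose map/2: tree(bool) =?= tree(bool),  tree(tree(map(bool,char))) =?= tree(U).
Delete trivial equation tree(bool) =?= tree(bool).
Decompose tree/1: tree(map(bool,char)) =?= U.
Bind U := tree(map(bool,char)); substituting into the one remaining equation that mentions U gives: tree(map(tree(map(T,string)),string)) =?= tree(map(tree(map(map(map(bool,char),map(tree(map(bool,char)),tree(map(bool,char)))),string)),string)). Substituting into the earlier binding gives C := map(tree(map(bool,char)),tree(map(bool,char))).
Decompose tree/1: map(tree(map(T,string)),string) =?= map(tree(map(map(map(bool,char),map(tree(map(bool,char)),tree(map(bool,char)))),string)),string).
Decompose map/2: tree(map(T,string)) =?= tree(map(map(map(bool,char),map(tree(map(bool,char)),tree(map(bool,char)))),string)),  string =?= string.
Decompose tree/1: map(T,string) =?= map(map(map(bool,char),map(tree(map(bool,char)),tree(map(bool,char)))),string).
Decompose map/2: T =?= map(map(bool,char),map(tree(map(bool,char)),tree(map(bool,char)))),  string =?= string.
Bind T := map(map(bool,char),map(tree(map(bool,char)),tree(map(bool,char)))); substituting into the one remaining equation that mentions T gives: tree(B) =?= tree(tree(map(map(bool,char),map(tree(map(bool,char)),tree(map(bool,char)))))).
Delete trivial equation string =?= string.
Delete trivial equation string =?= string.
Decompose tree/1: B =?= tree(map(map(bool,char),map(tree(map(bool,char)),tree(map(bool,char))))).
Bind B := tree(map(map(bool,char),map(tree(map(bool,char)),tree(map(bool,char))))).
MGU = { C := map(tree(map(bool,char)),tree(map(bool,char))), S1 := map(bool,char), U := tree(map(bool,char)), T := map(map(bool,char),map(tree(map(bool,char)),tree(map(bool,char)))), B := tree(map(map(bool,char),map(tree(map(bool,char)),tree(map(bool,char))))) }, so T := map(map(bool,char),map(tree(map(bool,char)),tree(map(bool,char)))).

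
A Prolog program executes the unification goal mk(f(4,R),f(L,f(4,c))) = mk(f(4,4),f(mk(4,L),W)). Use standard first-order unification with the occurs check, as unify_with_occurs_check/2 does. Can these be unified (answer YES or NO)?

NO

Decompose mk/2: f(4,R) = f(4,4),  f(L,f(4,c)) = f(mk(4,L),W).
Decompose f/2: 4 = 4,  R = 4.
Delete trivial equation 4 = 4.
Bind R := 4; no other remaining equation mentions R.
Decompose f/2: L = mk(4,L),  f(4,c) = W.
Occurs check fails: L occurs in mk(4,L); the equation L = mk(4,L) has no finite solution.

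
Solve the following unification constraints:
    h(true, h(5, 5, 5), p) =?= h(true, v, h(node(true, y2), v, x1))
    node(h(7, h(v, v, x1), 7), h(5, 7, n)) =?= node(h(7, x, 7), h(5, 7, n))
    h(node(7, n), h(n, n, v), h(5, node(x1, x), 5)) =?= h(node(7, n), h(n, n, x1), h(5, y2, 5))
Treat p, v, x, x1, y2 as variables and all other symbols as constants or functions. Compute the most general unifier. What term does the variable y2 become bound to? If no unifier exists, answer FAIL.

Decompose h/3: true =?= true,  h(5, 5, 5) =?= v,  p =?= h(node(true, y2), v, x1).
Delete trivial equation true =?= true.
Bind v := h(5, 5, 5); substituting into the remaining equations gives: p =?= h(node(true, y2), h(5, 5, 5), x1),  node(h(7, h(h(5, 5, 5), h(5, 5, 5), x1), 7), h(5, 7, n)) =?= node(h(7, x, 7), h(5, 7, n)),  h(node(7, n), h(n, n, h(5, 5, 5)), h(5, node(x1, x), 5)) =?= h(node(7, n), h(n, n, x1), h(5, y2, 5)).
Bind p := h(node(true, y2), h(5, 5, 5), x1); no other remaining equation mentions p.
Decompose node/2: h(7, h(h(5, 5, 5), h(5, 5, 5), x1), 7) =?= h(7, x, 7),  h(5, 7, n) =?= h(5, 7, n).
Decompose h/3: 7 =?= 7,  h(h(5, 5, 5), h(5, 5, 5), x1) =?= x,  7 =?= 7.
Delete trivial equation 7 =?= 7.
Bind x := h(h(5, 5, 5), h(5, 5, 5), x1); substituting into the one remaining equation that mentions x gives: h(node(7, n), h(n, n, h(5, 5, 5)), h(5, node(x1, h(h(5, 5, 5), h(5, 5, 5), x1)), 5)) =?= h(node(7, n), h(n, n, x1), h(5, y2, 5)).
Delete trivial equation 7 =?= 7.
Delete trivial equation h(5, 7, n) =?= h(5, 7, n).
Decompose h/3: node(7, n) =?= node(7, n),  h(n, n, h(5, 5, 5)) =?= h(n, n, x1),  h(5, node(x1, h(h(5, 5, 5), h(5, 5, 5), x1)), 5) =?= h(5, y2, 5).
Delete trivial equation node(7, n) =?= node(7, n).
Decompose h/3: n =?= n,  n =?= n,  h(5, 5, 5) =?= x1.
Delete trivial equation n =?= n.
Delete trivial equation n =?= n.
Bind x1 := h(5, 5, 5); substituting into the remaining equation gives: h(5, node(h(5, 5, 5), h(h(5, 5, 5), h(5, 5, 5), h(5, 5, 5))), 5) =?= h(5, y2, 5). Substituting into the earlier bindings gives p := h(node(true, y2), h(5, 5, 5), h(5, 5, 5)), x := h(h(5, 5, 5), h(5, 5, 5), h(5, 5, 5)).
Decompose h/3: 5 =?= 5,  node(h(5, 5, 5), h(h(5, 5, 5), h(5, 5, 5), h(5, 5, 5))) =?= y2,  5 =?= 5.
Delete trivial equation 5 =?= 5.
Bind y2 := node(h(5, 5, 5), h(h(5, 5, 5), h(5, 5, 5), h(5, 5, 5))); no other remaining equation mentions y2. Substituting into the earlier binding gives p := h(node(true, node(h(5, 5, 5), h(h(5, 5, 5), h(5, 5, 5), h(5, 5, 5)))), h(5, 5, 5), h(5, 5, 5)).
Delete trivial equation 5 =?= 5.
MGU = { v -> h(5, 5, 5), p -> h(node(true, node(h(5, 5, 5), h(h(5, 5, 5), h(5, 5, 5), h(5, 5, 5)))), h(5, 5, 5), h(5, 5, 5)), x -> h(h(5, 5, 5), h(5, 5, 5), h(5, 5, 5)), x1 -> h(5, 5, 5), y2 -> node(h(5, 5, 5), h(h(5, 5, 5), h(5, 5, 5), h(5, 5, 5))) }, so y2 -> node(h(5, 5, 5), h(h(5, 5, 5), h(5, 5, 5), h(5, 5, 5))).

node(h(5, 5, 5), h(h(5, 5, 5), h(5, 5, 5), h(5, 5, 5)))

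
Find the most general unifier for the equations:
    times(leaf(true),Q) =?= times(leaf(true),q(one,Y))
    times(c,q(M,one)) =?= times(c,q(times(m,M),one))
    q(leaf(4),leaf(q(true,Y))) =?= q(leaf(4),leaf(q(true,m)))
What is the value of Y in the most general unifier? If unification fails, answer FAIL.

Decompose times/2: leaf(true) =?= leaf(true),  Q =?= q(one,Y).
Delete trivial equation leaf(true) =?= leaf(true).
Bind Q := q(one,Y); no other remaining equation mentions Q.
Decompose times/2: c =?= c,  q(M,one) =?= q(times(m,M),one).
Delete trivial equation c =?= c.
Decompose q/2: M =?= times(m,M),  one =?= one.
Occurs check fails: M occurs in times(m,M); the equation M =?= times(m,M) has no finite solution.

FAIL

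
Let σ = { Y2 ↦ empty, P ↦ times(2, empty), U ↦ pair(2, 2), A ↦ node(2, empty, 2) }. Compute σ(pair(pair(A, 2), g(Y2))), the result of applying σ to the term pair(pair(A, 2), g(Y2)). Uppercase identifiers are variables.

Replace each occurrence of Y2 with empty.
Replace each occurrence of A with node(2, empty, 2).
Result: pair(pair(node(2, empty, 2), 2), g(empty)).

pair(pair(node(2, empty, 2), 2), g(empty))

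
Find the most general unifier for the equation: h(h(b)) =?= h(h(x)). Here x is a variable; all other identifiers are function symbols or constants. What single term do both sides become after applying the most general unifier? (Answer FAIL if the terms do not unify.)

Decompose h/1: h(b) =?= h(x).
Decompose h/1: b =?= x.
Bind x := b.
Applying the MGU to either side gives h(h(b)).

h(h(b))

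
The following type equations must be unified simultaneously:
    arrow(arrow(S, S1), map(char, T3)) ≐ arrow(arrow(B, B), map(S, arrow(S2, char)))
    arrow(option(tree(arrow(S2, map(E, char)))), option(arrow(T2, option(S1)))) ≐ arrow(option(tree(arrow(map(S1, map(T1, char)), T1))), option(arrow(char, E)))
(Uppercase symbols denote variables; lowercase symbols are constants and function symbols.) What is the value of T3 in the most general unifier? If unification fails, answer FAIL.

Decompose arrow/2: arrow(S, S1) ≐ arrow(B, B),  map(char, T3) ≐ map(S, arrow(S2, char)).
Decompose arrow/2: S ≐ B,  S1 ≐ B.
Bind S := B; substituting into the one remaining equation that mentions S gives: map(char, T3) ≐ map(B, arrow(S2, char)).
Bind S1 := B; substituting into the one remaining equation that mentions S1 gives: arrow(option(tree(arrow(S2, map(E, char)))), option(arrow(T2, option(B)))) ≐ arrow(option(tree(arrow(map(B, map(T1, char)), T1))), option(arrow(char, E))).
Decompose map/2: char ≐ B,  T3 ≐ arrow(S2, char).
Bind B := char; substituting into the one remaining equation that mentions B gives: arrow(option(tree(arrow(S2, map(E, char)))), option(arrow(T2, option(char)))) ≐ arrow(option(tree(arrow(map(char, map(T1, char)), T1))), option(arrow(char, E))). Substituting into the earlier bindings gives S := char, S1 := char.
Bind T3 := arrow(S2, char); no other remaining equation mentions T3.
Decompose arrow/2: option(tree(arrow(S2, map(E, char)))) ≐ option(tree(arrow(map(char, map(T1, char)), T1))),  option(arrow(T2, option(char))) ≐ option(arrow(char, E)).
Decompose option/1: tree(arrow(S2, map(E, char))) ≐ tree(arrow(map(char, map(T1, char)), T1)).
Decompose tree/1: arrow(S2, map(E, char)) ≐ arrow(map(char, map(T1, char)), T1).
Decompose arrow/2: S2 ≐ map(char, map(T1, char)),  map(E, char) ≐ T1.
Bind S2 := map(char, map(T1, char)); no other remaining equation mentions S2. Substituting into the earlier binding gives T3 := arrow(map(char, map(T1, char)), char).
Bind T1 := map(E, char); no other remaining equation mentions T1. Substituting into the earlier bindings gives T3 := arrow(map(char, map(map(E, char), char)), char), S2 := map(char, map(map(E, char), char)).
Decompose option/1: arrow(T2, option(char)) ≐ arrow(char, E).
Decompose arrow/2: T2 ≐ char,  option(char) ≐ E.
Bind T2 := char; no other remaining equation mentions T2.
Bind E := option(char). Substituting into the earlier bindings gives T3 := arrow(map(char, map(map(option(char), char), char)), char), S2 := map(char, map(map(option(char), char), char)), T1 := map(option(char), char).
MGU = { S -> char, S1 -> char, B -> char, T3 -> arrow(map(char, map(map(option(char), char), char)), char), S2 -> map(char, map(map(option(char), char), char)), T1 -> map(option(char), char), T2 -> char, E -> option(char) }, so T3 -> arrow(map(char, map(map(option(char), char), char)), char).

arrow(map(char, map(map(option(char), char), char)), char)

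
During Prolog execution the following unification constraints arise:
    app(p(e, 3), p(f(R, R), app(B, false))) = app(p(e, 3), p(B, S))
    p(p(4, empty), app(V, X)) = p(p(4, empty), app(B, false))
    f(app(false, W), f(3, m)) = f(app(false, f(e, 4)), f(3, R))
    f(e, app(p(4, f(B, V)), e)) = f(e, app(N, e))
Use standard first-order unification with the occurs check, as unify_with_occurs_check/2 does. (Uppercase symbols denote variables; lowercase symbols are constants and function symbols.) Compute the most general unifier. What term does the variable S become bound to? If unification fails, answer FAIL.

app(f(m, m), false)

Decompose app/2: p(e, 3) = p(e, 3),  p(f(R, R), app(B, false)) = p(B, S).
Delete trivial equation p(e, 3) = p(e, 3).
Decompose p/2: f(R, R) = B,  app(B, false) = S.
Bind B := f(R, R); substituting into the 3 remaining equations that mention B gives: app(f(R, R), false) = S,  p(p(4, empty), app(V, X)) = p(p(4, empty), app(f(R, R), false)),  f(e, app(p(4, f(f(R, R), V)), e)) = f(e, app(N, e)).
Bind S := app(f(R, R), false); no other remaining equation mentions S.
Decompose p/2: p(4, empty) = p(4, empty),  app(V, X) = app(f(R, R), false).
Delete trivial equation p(4, empty) = p(4, empty).
Decompose app/2: V = f(R, R),  X = false.
Bind V := f(R, R); substituting into the one remaining equation that mentions V gives: f(e, app(p(4, f(f(R, R), f(R, R))), e)) = f(e, app(N, e)).
Bind X := false; no other remaining equation mentions X.
Decompose f/2: app(false, W) = app(false, f(e, 4)),  f(3, m) = f(3, R).
Decompose app/2: false = false,  W = f(e, 4).
Delete trivial equation false = false.
Bind W := f(e, 4); no other remaining equation mentions W.
Decompose f/2: 3 = 3,  m = R.
Delete trivial equation 3 = 3.
Bind R := m; substituting into the remaining equation gives: f(e, app(p(4, f(f(m, m), f(m, m))), e)) = f(e, app(N, e)). Substituting into the earlier bindings gives B := f(m, m), S := app(f(m, m), false), V := f(m, m).
Decompose f/2: e = e,  app(p(4, f(f(m, m), f(m, m))), e) = app(N, e).
Delete trivial equation e = e.
Decompose app/2: p(4, f(f(m, m), f(m, m))) = N,  e = e.
Bind N := p(4, f(f(m, m), f(m, m))); no other remaining equation mentions N.
Delete trivial equation e = e.
MGU = { B = f(m, m), S = app(f(m, m), false), V = f(m, m), X = false, W = f(e, 4), R = m, N = p(4, f(f(m, m), f(m, m))) }, so S = app(f(m, m), false).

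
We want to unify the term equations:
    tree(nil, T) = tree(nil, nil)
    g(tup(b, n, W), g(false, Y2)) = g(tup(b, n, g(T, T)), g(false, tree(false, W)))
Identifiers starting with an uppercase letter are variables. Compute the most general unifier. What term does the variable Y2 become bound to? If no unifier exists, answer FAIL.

Decompose tree/2: nil = nil,  T = nil.
Delete trivial equation nil = nil.
Bind T := nil; substituting into the remaining equation gives: g(tup(b, n, W), g(false, Y2)) = g(tup(b, n, g(nil, nil)), g(false, tree(false, W))).
Decompose g/2: tup(b, n, W) = tup(b, n, g(nil, nil)),  g(false, Y2) = g(false, tree(false, W)).
Decompose tup/3: b = b,  n = n,  W = g(nil, nil).
Delete trivial equation b = b.
Delete trivial equation n = n.
Bind W := g(nil, nil); substituting into the remaining equation gives: g(false, Y2) = g(false, tree(false, g(nil, nil))).
Decompose g/2: false = false,  Y2 = tree(false, g(nil, nil)).
Delete trivial equation false = false.
Bind Y2 := tree(false, g(nil, nil)).
MGU = { T -> nil, W -> g(nil, nil), Y2 -> tree(false, g(nil, nil)) }, so Y2 -> tree(false, g(nil, nil)).

tree(false, g(nil, nil))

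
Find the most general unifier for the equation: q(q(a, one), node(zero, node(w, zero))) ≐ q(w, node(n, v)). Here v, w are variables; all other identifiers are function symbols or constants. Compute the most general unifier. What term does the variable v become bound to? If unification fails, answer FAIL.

FAIL

Decompose q/2: q(a, one) ≐ w,  node(zero, node(w, zero)) ≐ node(n, v).
Bind w := q(a, one); substituting into the remaining equation gives: node(zero, node(q(a, one), zero)) ≐ node(n, v).
Decompose node/2: zero ≐ n,  node(q(a, one), zero) ≐ v.
Clash: constants zero and n differ; no unifier exists.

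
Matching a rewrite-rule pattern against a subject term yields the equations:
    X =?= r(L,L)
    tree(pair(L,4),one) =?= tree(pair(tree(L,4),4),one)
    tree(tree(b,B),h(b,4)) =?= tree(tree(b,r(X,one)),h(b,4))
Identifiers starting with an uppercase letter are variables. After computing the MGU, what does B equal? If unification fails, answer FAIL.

Bind X := r(L,L); substituting into the one remaining equation that mentions X gives: tree(tree(b,B),h(b,4)) =?= tree(tree(b,r(r(L,L),one)),h(b,4)).
Decompose tree/2: pair(L,4) =?= pair(tree(L,4),4),  one =?= one.
Decompose pair/2: L =?= tree(L,4),  4 =?= 4.
Occurs check fails: L occurs in tree(L,4); the equation L =?= tree(L,4) has no finite solution.

FAIL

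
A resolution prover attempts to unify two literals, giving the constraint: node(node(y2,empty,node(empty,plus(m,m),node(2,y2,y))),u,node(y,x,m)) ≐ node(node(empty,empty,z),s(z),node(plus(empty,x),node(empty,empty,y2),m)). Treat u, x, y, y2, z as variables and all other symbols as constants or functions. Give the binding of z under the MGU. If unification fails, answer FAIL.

node(empty,plus(m,m),node(2,empty,plus(empty,node(empty,empty,empty))))

Decompose node/3: node(y2,empty,node(empty,plus(m,m),node(2,y2,y))) ≐ node(empty,empty,z),  u ≐ s(z),  node(y,x,m) ≐ node(plus(empty,x),node(empty,empty,y2),m).
Decompose node/3: y2 ≐ empty,  empty ≐ empty,  node(empty,plus(m,m),node(2,y2,y)) ≐ z.
Bind y2 := empty; substituting into the 2 remaining equations that mention y2 gives: node(empty,plus(m,m),node(2,empty,y)) ≐ z,  node(y,x,m) ≐ node(plus(empty,x),node(empty,empty,empty),m).
Delete trivial equation empty ≐ empty.
Bind z := node(empty,plus(m,m),node(2,empty,y)); substituting into the one remaining equation that mentions z gives: u ≐ s(node(empty,plus(m,m),node(2,empty,y))).
Bind u := s(node(empty,plus(m,m),node(2,empty,y))); no other remaining equation mentions u.
Decompose node/3: y ≐ plus(empty,x),  x ≐ node(empty,empty,empty),  m ≐ m.
Bind y := plus(empty,x); no other remaining equation mentions y. Substituting into the earlier bindings gives z := node(empty,plus(m,m),node(2,empty,plus(empty,x))), u := s(node(empty,plus(m,m),node(2,empty,plus(empty,x)))).
Bind x := node(empty,empty,empty); no other remaining equation mentions x. Substituting into the earlier bindings gives z := node(empty,plus(m,m),node(2,empty,plus(empty,node(empty,empty,empty)))), u := s(node(empty,plus(m,m),node(2,empty,plus(empty,node(empty,empty,empty))))), y := plus(empty,node(empty,empty,empty)).
Delete trivial equation m ≐ m.
MGU = { y2 -> empty, z -> node(empty,plus(m,m),node(2,empty,plus(empty,node(empty,empty,empty)))), u -> s(node(empty,plus(m,m),node(2,empty,plus(empty,node(empty,empty,empty))))), y -> plus(empty,node(empty,empty,empty)), x -> node(empty,empty,empty) }, so z -> node(empty,plus(m,m),node(2,empty,plus(empty,node(empty,empty,empty)))).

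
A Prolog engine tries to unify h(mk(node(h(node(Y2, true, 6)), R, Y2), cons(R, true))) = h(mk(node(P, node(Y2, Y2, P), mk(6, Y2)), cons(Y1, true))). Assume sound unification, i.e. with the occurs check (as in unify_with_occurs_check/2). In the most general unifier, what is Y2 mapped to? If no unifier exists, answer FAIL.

FAIL

Decompose h/1: mk(node(h(node(Y2, true, 6)), R, Y2), cons(R, true)) = mk(node(P, node(Y2, Y2, P), mk(6, Y2)), cons(Y1, true)).
Decompose mk/2: node(h(node(Y2, true, 6)), R, Y2) = node(P, node(Y2, Y2, P), mk(6, Y2)),  cons(R, true) = cons(Y1, true).
Decompose node/3: h(node(Y2, true, 6)) = P,  R = node(Y2, Y2, P),  Y2 = mk(6, Y2).
Bind P := h(node(Y2, true, 6)); substituting into the one remaining equation that mentions P gives: R = node(Y2, Y2, h(node(Y2, true, 6))).
Bind R := node(Y2, Y2, h(node(Y2, true, 6))); substituting into the one remaining equation that mentions R gives: cons(node(Y2, Y2, h(node(Y2, true, 6))), true) = cons(Y1, true).
Occurs check fails: Y2 occurs in mk(6, Y2); the equation Y2 = mk(6, Y2) has no finite solution.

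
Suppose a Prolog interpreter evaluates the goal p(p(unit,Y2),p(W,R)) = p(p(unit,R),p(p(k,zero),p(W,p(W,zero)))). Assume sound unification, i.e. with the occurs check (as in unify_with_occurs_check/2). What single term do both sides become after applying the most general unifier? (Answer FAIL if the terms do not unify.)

Decompose p/2: p(unit,Y2) = p(unit,R),  p(W,R) = p(p(k,zero),p(W,p(W,zero))).
Decompose p/2: unit = unit,  Y2 = R.
Delete trivial equation unit = unit.
Bind Y2 := R; no other remaining equation mentions Y2.
Decompose p/2: W = p(k,zero),  R = p(W,p(W,zero)).
Bind W := p(k,zero); substituting into the remaining equation gives: R = p(p(k,zero),p(p(k,zero),zero)).
Bind R := p(p(k,zero),p(p(k,zero),zero)). Substituting into the earlier binding gives Y2 := p(p(k,zero),p(p(k,zero),zero)).
Applying the MGU to either side gives p(p(unit,p(p(k,zero),p(p(k,zero),zero))),p(p(k,zero),p(p(k,zero),p(p(k,zero),zero)))).

p(p(unit,p(p(k,zero),p(p(k,zero),zero))),p(p(k,zero),p(p(k,zero),p(p(k,zero),zero))))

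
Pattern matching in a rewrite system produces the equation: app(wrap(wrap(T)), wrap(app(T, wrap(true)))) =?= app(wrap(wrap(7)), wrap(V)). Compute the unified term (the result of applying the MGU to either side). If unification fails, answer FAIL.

app(wrap(wrap(7)), wrap(app(7, wrap(true))))

Decompose app/2: wrap(wrap(T)) =?= wrap(wrap(7)),  wrap(app(T, wrap(true))) =?= wrap(V).
Decompose wrap/1: wrap(T) =?= wrap(7).
Decompose wrap/1: T =?= 7.
Bind T := 7; substituting into the remaining equation gives: wrap(app(7, wrap(true))) =?= wrap(V).
Decompose wrap/1: app(7, wrap(true)) =?= V.
Bind V := app(7, wrap(true)).
Applying the MGU to either side gives app(wrap(wrap(7)), wrap(app(7, wrap(true)))).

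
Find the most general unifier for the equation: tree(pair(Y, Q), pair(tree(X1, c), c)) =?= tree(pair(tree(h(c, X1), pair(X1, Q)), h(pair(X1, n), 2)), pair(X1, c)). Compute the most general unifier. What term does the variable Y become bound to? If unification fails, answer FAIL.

FAIL

Decompose tree/2: pair(Y, Q) =?= pair(tree(h(c, X1), pair(X1, Q)), h(pair(X1, n), 2)),  pair(tree(X1, c), c) =?= pair(X1, c).
Decompose pair/2: Y =?= tree(h(c, X1), pair(X1, Q)),  Q =?= h(pair(X1, n), 2).
Bind Y := tree(h(c, X1), pair(X1, Q)); no other remaining equation mentions Y.
Bind Q := h(pair(X1, n), 2); no other remaining equation mentions Q. Substituting into the earlier binding gives Y := tree(h(c, X1), pair(X1, h(pair(X1, n), 2))).
Decompose pair/2: tree(X1, c) =?= X1,  c =?= c.
Occurs check fails: X1 occurs in tree(X1, c); the equation X1 =?= tree(X1, c) has no finite solution.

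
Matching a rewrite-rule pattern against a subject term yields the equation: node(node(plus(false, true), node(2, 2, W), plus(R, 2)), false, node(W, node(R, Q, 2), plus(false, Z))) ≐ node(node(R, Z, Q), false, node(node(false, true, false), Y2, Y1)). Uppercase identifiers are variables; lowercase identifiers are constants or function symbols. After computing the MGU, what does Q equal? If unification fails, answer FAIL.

Decompose node/3: node(plus(false, true), node(2, 2, W), plus(R, 2)) ≐ node(R, Z, Q),  false ≐ false,  node(W, node(R, Q, 2), plus(false, Z)) ≐ node(node(false, true, false), Y2, Y1).
Decompose node/3: plus(false, true) ≐ R,  node(2, 2, W) ≐ Z,  plus(R, 2) ≐ Q.
Bind R := plus(false, true); substituting into the 2 remaining equations that mention R gives: plus(plus(false, true), 2) ≐ Q,  node(W, node(plus(false, true), Q, 2), plus(false, Z)) ≐ node(node(false, true, false), Y2, Y1).
Bind Z := node(2, 2, W); substituting into the one remaining equation that mentions Z gives: node(W, node(plus(false, true), Q, 2), plus(false, node(2, 2, W))) ≐ node(node(false, true, false), Y2, Y1).
Bind Q := plus(plus(false, true), 2); substituting into the one remaining equation that mentions Q gives: node(W, node(plus(false, true), plus(plus(false, true), 2), 2), plus(false, node(2, 2, W))) ≐ node(node(false, true, false), Y2, Y1).
Delete trivial equation false ≐ false.
Decompose node/3: W ≐ node(false, true, false),  node(plus(false, true), plus(plus(false, true), 2), 2) ≐ Y2,  plus(false, node(2, 2, W)) ≐ Y1.
Bind W := node(false, true, false); substituting into the one remaining equation that mentions W gives: plus(false, node(2, 2, node(false, true, false))) ≐ Y1. Substituting into the earlier binding gives Z := node(2, 2, node(false, true, false)).
Bind Y2 := node(plus(false, true), plus(plus(false, true), 2), 2); no other remaining equation mentions Y2.
Bind Y1 := plus(false, node(2, 2, node(false, true, false))).
MGU = { R := plus(false, true), Z := node(2, 2, node(false, true, false)), Q := plus(plus(false, true), 2), W := node(false, true, false), Y2 := node(plus(false, true), plus(plus(false, true), 2), 2), Y1 := plus(false, node(2, 2, node(false, true, false))) }, so Q := plus(plus(false, true), 2).

plus(plus(false, true), 2)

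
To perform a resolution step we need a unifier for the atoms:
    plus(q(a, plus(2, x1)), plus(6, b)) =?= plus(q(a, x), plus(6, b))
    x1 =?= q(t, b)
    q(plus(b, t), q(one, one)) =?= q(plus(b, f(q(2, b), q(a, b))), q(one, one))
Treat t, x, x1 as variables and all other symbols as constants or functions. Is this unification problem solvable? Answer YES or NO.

Decompose plus/2: q(a, plus(2, x1)) =?= q(a, x),  plus(6, b) =?= plus(6, b).
Decompose q/2: a =?= a,  plus(2, x1) =?= x.
Delete trivial equation a =?= a.
Bind x := plus(2, x1); no other remaining equation mentions x.
Delete trivial equation plus(6, b) =?= plus(6, b).
Bind x1 := q(t, b); no other remaining equation mentions x1. Substituting into the earlier binding gives x := plus(2, q(t, b)).
Decompose q/2: plus(b, t) =?= plus(b, f(q(2, b), q(a, b))),  q(one, one) =?= q(one, one).
Decompose plus/2: b =?= b,  t =?= f(q(2, b), q(a, b)).
Delete trivial equation b =?= b.
Bind t := f(q(2, b), q(a, b)); no other remaining equation mentions t. Substituting into the earlier bindings gives x := plus(2, q(f(q(2, b), q(a, b)), b)), x1 := q(f(q(2, b), q(a, b)), b).
Delete trivial equation q(one, one) =?= q(one, one).
No equations remain and no clash or occurs-check failure arose, so a unifier exists.

YES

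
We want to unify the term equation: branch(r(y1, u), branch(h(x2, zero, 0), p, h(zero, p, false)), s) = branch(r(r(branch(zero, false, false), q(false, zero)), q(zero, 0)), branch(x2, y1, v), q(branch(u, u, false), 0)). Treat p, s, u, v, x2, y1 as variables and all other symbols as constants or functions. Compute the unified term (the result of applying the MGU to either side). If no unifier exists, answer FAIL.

FAIL

Decompose branch/3: r(y1, u) = r(r(branch(zero, false, false), q(false, zero)), q(zero, 0)),  branch(h(x2, zero, 0), p, h(zero, p, false)) = branch(x2, y1, v),  s = q(branch(u, u, false), 0).
Decompose r/2: y1 = r(branch(zero, false, false), q(false, zero)),  u = q(zero, 0).
Bind y1 := r(branch(zero, false, false), q(false, zero)); substituting into the one remaining equation that mentions y1 gives: branch(h(x2, zero, 0), p, h(zero, p, false)) = branch(x2, r(branch(zero, false, false), q(false, zero)), v).
Bind u := q(zero, 0); substituting into the one remaining equation that mentions u gives: s = q(branch(q(zero, 0), q(zero, 0), false), 0).
Decompose branch/3: h(x2, zero, 0) = x2,  p = r(branch(zero, false, false), q(false, zero)),  h(zero, p, false) = v.
Occurs check fails: x2 occurs in h(x2, zero, 0); the equation x2 = h(x2, zero, 0) has no finite solution.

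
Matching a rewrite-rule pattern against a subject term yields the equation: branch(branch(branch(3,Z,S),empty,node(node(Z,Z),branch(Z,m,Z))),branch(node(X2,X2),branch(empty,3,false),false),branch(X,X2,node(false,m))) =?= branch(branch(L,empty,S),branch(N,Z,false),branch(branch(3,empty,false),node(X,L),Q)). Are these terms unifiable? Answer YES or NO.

Decompose branch/3: branch(branch(3,Z,S),empty,node(node(Z,Z),branch(Z,m,Z))) =?= branch(L,empty,S),  branch(node(X2,X2),branch(empty,3,false),false) =?= branch(N,Z,false),  branch(X,X2,node(false,m)) =?= branch(branch(3,empty,false),node(X,L),Q).
Decompose branch/3: branch(3,Z,S) =?= L,  empty =?= empty,  node(node(Z,Z),branch(Z,m,Z)) =?= S.
Bind L := branch(3,Z,S); substituting into the one remaining equation that mentions L gives: branch(X,X2,node(false,m)) =?= branch(branch(3,empty,false),node(X,branch(3,Z,S)),Q).
Delete trivial equation empty =?= empty.
Bind S := node(node(Z,Z),branch(Z,m,Z)); substituting into the one remaining equation that mentions S gives: branch(X,X2,node(false,m)) =?= branch(branch(3,empty,false),node(X,branch(3,Z,node(node(Z,Z),branch(Z,m,Z)))),Q). Substituting into the earlier binding gives L := branch(3,Z,node(node(Z,Z),branch(Z,m,Z))).
Decompose branch/3: node(X2,X2) =?= N,  branch(empty,3,false) =?= Z,  false =?= false.
Bind N := node(X2,X2); no other remaining equation mentions N.
Bind Z := branch(empty,3,false); substituting into the one remaining equation that mentions Z gives: branch(X,X2,node(false,m)) =?= branch(branch(3,empty,false),node(X,branch(3,branch(empty,3,false),node(node(branch(empty,3,false),branch(empty,3,false)),branch(branch(empty,3,false),m,branch(empty,3,false))))),Q). Substituting into the earlier bindings gives L := branch(3,branch(empty,3,false),node(node(branch(empty,3,false),branch(empty,3,false)),branch(branch(empty,3,false),m,branch(empty,3,false)))), S := node(node(branch(empty,3,false),branch(empty,3,false)),branch(branch(empty,3,false),m,branch(empty,3,false))).
Delete trivial equation false =?= false.
Decompose branch/3: X =?= branch(3,empty,false),  X2 =?= node(X,branch(3,branch(empty,3,false),node(node(branch(empty,3,false),branch(empty,3,false)),branch(branch(empty,3,false),m,branch(empty,3,false))))),  node(false,m) =?= Q.
Bind X := branch(3,empty,false); substituting into the one remaining equation that mentions X gives: X2 =?= node(branch(3,empty,false),branch(3,branch(empty,3,false),node(node(branch(empty,3,false),branch(empty,3,false)),branch(branch(empty,3,false),m,branch(empty,3,false))))).
Bind X2 := node(branch(3,empty,false),branch(3,branch(empty,3,false),node(node(branch(empty,3,false),branch(empty,3,false)),branch(branch(empty,3,false),m,branch(empty,3,false))))); no other remaining equation mentions X2. Substituting into the earlier binding gives N := node(node(branch(3,empty,false),branch(3,branch(empty,3,false),node(node(branch(empty,3,false),branch(empty,3,false)),branch(branch(empty,3,false),m,branch(empty,3,false))))),node(branch(3,empty,false),branch(3,branch(empty,3,false),node(node(branch(empty,3,false),branch(empty,3,false)),branch(branch(empty,3,false),m,branch(empty,3,false)))))).
Bind Q := node(false,m).
No equations remain and no clash or occurs-check failure arose, so a unifier exists.

YES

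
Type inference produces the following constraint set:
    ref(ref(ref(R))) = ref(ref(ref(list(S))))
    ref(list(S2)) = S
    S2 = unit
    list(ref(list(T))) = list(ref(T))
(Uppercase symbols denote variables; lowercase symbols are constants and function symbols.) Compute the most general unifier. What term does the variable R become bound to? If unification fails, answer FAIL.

FAIL

Decompose ref/1: ref(ref(R)) = ref(ref(list(S))).
Decompose ref/1: ref(R) = ref(list(S)).
Decompose ref/1: R = list(S).
Bind R := list(S); no other remaining equation mentions R.
Bind S := ref(list(S2)); no other remaining equation mentions S. Substituting into the earlier binding gives R := list(ref(list(S2))).
Bind S2 := unit; no other remaining equation mentions S2. Substituting into the earlier bindings gives R := list(ref(list(unit))), S := ref(list(unit)).
Decompose list/1: ref(list(T)) = ref(T).
Decompose ref/1: list(T) = T.
Occurs check fails: T occurs in list(T); the equation T = list(T) has no finite solution.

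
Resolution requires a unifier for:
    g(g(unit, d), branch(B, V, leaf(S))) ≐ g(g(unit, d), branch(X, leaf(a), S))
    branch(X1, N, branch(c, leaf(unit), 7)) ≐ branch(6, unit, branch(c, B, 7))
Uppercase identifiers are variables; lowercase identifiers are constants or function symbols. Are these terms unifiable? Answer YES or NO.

Decompose g/2: g(unit, d) ≐ g(unit, d),  branch(B, V, leaf(S)) ≐ branch(X, leaf(a), S).
Delete trivial equation g(unit, d) ≐ g(unit, d).
Decompose branch/3: B ≐ X,  V ≐ leaf(a),  leaf(S) ≐ S.
Bind B := X; substituting into the one remaining equation that mentions B gives: branch(X1, N, branch(c, leaf(unit), 7)) ≐ branch(6, unit, branch(c, X, 7)).
Bind V := leaf(a); no other remaining equation mentions V.
Occurs check fails: S occurs in leaf(S); the equation S ≐ leaf(S) has no finite solution.

NO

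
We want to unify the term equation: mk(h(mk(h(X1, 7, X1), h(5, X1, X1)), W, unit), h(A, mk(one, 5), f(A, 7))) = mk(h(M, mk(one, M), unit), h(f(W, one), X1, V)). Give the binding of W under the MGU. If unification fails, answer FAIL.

mk(one, mk(h(mk(one, 5), 7, mk(one, 5)), h(5, mk(one, 5), mk(one, 5))))

Decompose mk/2: h(mk(h(X1, 7, X1), h(5, X1, X1)), W, unit) = h(M, mk(one, M), unit),  h(A, mk(one, 5), f(A, 7)) = h(f(W, one), X1, V).
Decompose h/3: mk(h(X1, 7, X1), h(5, X1, X1)) = M,  W = mk(one, M),  unit = unit.
Bind M := mk(h(X1, 7, X1), h(5, X1, X1)); substituting into the one remaining equation that mentions M gives: W = mk(one, mk(h(X1, 7, X1), h(5, X1, X1))).
Bind W := mk(one, mk(h(X1, 7, X1), h(5, X1, X1))); substituting into the one remaining equation that mentions W gives: h(A, mk(one, 5), f(A, 7)) = h(f(mk(one, mk(h(X1, 7, X1), h(5, X1, X1))), one), X1, V).
Delete trivial equation unit = unit.
Decompose h/3: A = f(mk(one, mk(h(X1, 7, X1), h(5, X1, X1))), one),  mk(one, 5) = X1,  f(A, 7) = V.
Bind A := f(mk(one, mk(h(X1, 7, X1), h(5, X1, X1))), one); substituting into the one remaining equation that mentions A gives: f(f(mk(one, mk(h(X1, 7, X1), h(5, X1, X1))), one), 7) = V.
Bind X1 := mk(one, 5); substituting into the remaining equation gives: f(f(mk(one, mk(h(mk(one, 5), 7, mk(one, 5)), h(5, mk(one, 5), mk(one, 5)))), one), 7) = V. Substituting into the earlier bindings gives M := mk(h(mk(one, 5), 7, mk(one, 5)), h(5, mk(one, 5), mk(one, 5))), W := mk(one, mk(h(mk(one, 5), 7, mk(one, 5)), h(5, mk(one, 5), mk(one, 5)))), A := f(mk(one, mk(h(mk(one, 5), 7, mk(one, 5)), h(5, mk(one, 5), mk(one, 5)))), one).
Bind V := f(f(mk(one, mk(h(mk(one, 5), 7, mk(one, 5)), h(5, mk(one, 5), mk(one, 5)))), one), 7).
MGU = { M ↦ mk(h(mk(one, 5), 7, mk(one, 5)), h(5, mk(one, 5), mk(one, 5))), W ↦ mk(one, mk(h(mk(one, 5), 7, mk(one, 5)), h(5, mk(one, 5), mk(one, 5)))), A ↦ f(mk(one, mk(h(mk(one, 5), 7, mk(one, 5)), h(5, mk(one, 5), mk(one, 5)))), one), X1 ↦ mk(one, 5), V ↦ f(f(mk(one, mk(h(mk(one, 5), 7, mk(one, 5)), h(5, mk(one, 5), mk(one, 5)))), one), 7) }, so W ↦ mk(one, mk(h(mk(one, 5), 7, mk(one, 5)), h(5, mk(one, 5), mk(one, 5)))).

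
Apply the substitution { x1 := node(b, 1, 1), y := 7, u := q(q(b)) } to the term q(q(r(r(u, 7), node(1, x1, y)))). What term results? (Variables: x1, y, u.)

Replace each occurrence of x1 with node(b, 1, 1).
Replace each occurrence of y with 7.
Replace each occurrence of u with q(q(b)).
Result: q(q(r(r(q(q(b)), 7), node(1, node(b, 1, 1), 7)))).

q(q(r(r(q(q(b)), 7), node(1, node(b, 1, 1), 7))))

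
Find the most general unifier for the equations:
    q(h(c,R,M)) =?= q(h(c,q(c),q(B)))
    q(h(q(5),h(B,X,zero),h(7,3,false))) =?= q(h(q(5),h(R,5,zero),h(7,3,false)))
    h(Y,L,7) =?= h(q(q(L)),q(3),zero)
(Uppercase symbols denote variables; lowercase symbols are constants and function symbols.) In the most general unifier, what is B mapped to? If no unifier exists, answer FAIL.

Decompose q/1: h(c,R,M) =?= h(c,q(c),q(B)).
Decompose h/3: c =?= c,  R =?= q(c),  M =?= q(B).
Delete trivial equation c =?= c.
Bind R := q(c); substituting into the one remaining equation that mentions R gives: q(h(q(5),h(B,X,zero),h(7,3,false))) =?= q(h(q(5),h(q(c),5,zero),h(7,3,false))).
Bind M := q(B); no other remaining equation mentions M.
Decompose q/1: h(q(5),h(B,X,zero),h(7,3,false)) =?= h(q(5),h(q(c),5,zero),h(7,3,false)).
Decompose h/3: q(5) =?= q(5),  h(B,X,zero) =?= h(q(c),5,zero),  h(7,3,false) =?= h(7,3,false).
Delete trivial equation q(5) =?= q(5).
Decompose h/3: B =?= q(c),  X =?= 5,  zero =?= zero.
Bind B := q(c); no other remaining equation mentions B. Substituting into the earlier binding gives M := q(q(c)).
Bind X := 5; no other remaining equation mentions X.
Delete trivial equation zero =?= zero.
Delete trivial equation h(7,3,false) =?= h(7,3,false).
Decompose h/3: Y =?= q(q(L)),  L =?= q(3),  7 =?= zero.
Bind Y := q(q(L)); no other remaining equation mentions Y.
Bind L := q(3); no other remaining equation mentions L. Substituting into the earlier binding gives Y := q(q(q(3))).
Clash: constants 7 and zero differ; no unifier exists.

FAIL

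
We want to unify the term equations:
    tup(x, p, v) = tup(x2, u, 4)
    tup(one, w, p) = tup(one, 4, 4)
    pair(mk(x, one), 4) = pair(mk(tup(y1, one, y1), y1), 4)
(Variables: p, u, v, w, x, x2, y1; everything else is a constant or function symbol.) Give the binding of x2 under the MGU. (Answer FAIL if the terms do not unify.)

tup(one, one, one)

Decompose tup/3: x = x2,  p = u,  v = 4.
Bind x := x2; substituting into the one remaining equation that mentions x gives: pair(mk(x2, one), 4) = pair(mk(tup(y1, one, y1), y1), 4).
Bind p := u; substituting into the one remaining equation that mentions p gives: tup(one, w, u) = tup(one, 4, 4).
Bind v := 4; no other remaining equation mentions v.
Decompose tup/3: one = one,  w = 4,  u = 4.
Delete trivial equation one = one.
Bind w := 4; no other remaining equation mentions w.
Bind u := 4; no other remaining equation mentions u. Substituting into the earlier binding gives p := 4.
Decompose pair/2: mk(x2, one) = mk(tup(y1, one, y1), y1),  4 = 4.
Decompose mk/2: x2 = tup(y1, one, y1),  one = y1.
Bind x2 := tup(y1, one, y1); no other remaining equation mentions x2. Substituting into the earlier binding gives x := tup(y1, one, y1).
Bind y1 := one; no other remaining equation mentions y1. Substituting into the earlier bindings gives x := tup(one, one, one), x2 := tup(one, one, one).
Delete trivial equation 4 = 4.
MGU = { x -> tup(one, one, one), p -> 4, v -> 4, w -> 4, u -> 4, x2 -> tup(one, one, one), y1 -> one }, so x2 -> tup(one, one, one).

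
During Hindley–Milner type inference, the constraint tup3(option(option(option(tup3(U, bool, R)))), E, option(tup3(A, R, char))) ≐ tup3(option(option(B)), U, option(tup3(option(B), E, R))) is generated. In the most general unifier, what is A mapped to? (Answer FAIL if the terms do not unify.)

option(option(tup3(char, bool, char)))

Decompose tup3/3: option(option(option(tup3(U, bool, R)))) ≐ option(option(B)),  E ≐ U,  option(tup3(A, R, char)) ≐ option(tup3(option(B), E, R)).
Decompose option/1: option(option(tup3(U, bool, R))) ≐ option(B).
Decompose option/1: option(tup3(U, bool, R)) ≐ B.
Bind B := option(tup3(U, bool, R)); substituting into the one remaining equation that mentions B gives: option(tup3(A, R, char)) ≐ option(tup3(option(option(tup3(U, bool, R))), E, R)).
Bind E := U; substituting into the remaining equation gives: option(tup3(A, R, char)) ≐ option(tup3(option(option(tup3(U, bool, R))), U, R)).
Decompose option/1: tup3(A, R, char) ≐ tup3(option(option(tup3(U, bool, R))), U, R).
Decompose tup3/3: A ≐ option(option(tup3(U, bool, R))),  R ≐ U,  char ≐ R.
Bind A := option(option(tup3(U, bool, R))); no other remaining equation mentions A.
Bind R := U; substituting into the remaining equation gives: char ≐ U. Substituting into the earlier bindings gives B := option(tup3(U, bool, U)), A := option(option(tup3(U, bool, U))).
Bind U := char. Substituting into the earlier bindings gives B := option(tup3(char, bool, char)), E := char, A := option(option(tup3(char, bool, char))), R := char.
MGU = { B -> option(tup3(char, bool, char)), E -> char, A -> option(option(tup3(char, bool, char))), R -> char, U -> char }, so A -> option(option(tup3(char, bool, char))).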